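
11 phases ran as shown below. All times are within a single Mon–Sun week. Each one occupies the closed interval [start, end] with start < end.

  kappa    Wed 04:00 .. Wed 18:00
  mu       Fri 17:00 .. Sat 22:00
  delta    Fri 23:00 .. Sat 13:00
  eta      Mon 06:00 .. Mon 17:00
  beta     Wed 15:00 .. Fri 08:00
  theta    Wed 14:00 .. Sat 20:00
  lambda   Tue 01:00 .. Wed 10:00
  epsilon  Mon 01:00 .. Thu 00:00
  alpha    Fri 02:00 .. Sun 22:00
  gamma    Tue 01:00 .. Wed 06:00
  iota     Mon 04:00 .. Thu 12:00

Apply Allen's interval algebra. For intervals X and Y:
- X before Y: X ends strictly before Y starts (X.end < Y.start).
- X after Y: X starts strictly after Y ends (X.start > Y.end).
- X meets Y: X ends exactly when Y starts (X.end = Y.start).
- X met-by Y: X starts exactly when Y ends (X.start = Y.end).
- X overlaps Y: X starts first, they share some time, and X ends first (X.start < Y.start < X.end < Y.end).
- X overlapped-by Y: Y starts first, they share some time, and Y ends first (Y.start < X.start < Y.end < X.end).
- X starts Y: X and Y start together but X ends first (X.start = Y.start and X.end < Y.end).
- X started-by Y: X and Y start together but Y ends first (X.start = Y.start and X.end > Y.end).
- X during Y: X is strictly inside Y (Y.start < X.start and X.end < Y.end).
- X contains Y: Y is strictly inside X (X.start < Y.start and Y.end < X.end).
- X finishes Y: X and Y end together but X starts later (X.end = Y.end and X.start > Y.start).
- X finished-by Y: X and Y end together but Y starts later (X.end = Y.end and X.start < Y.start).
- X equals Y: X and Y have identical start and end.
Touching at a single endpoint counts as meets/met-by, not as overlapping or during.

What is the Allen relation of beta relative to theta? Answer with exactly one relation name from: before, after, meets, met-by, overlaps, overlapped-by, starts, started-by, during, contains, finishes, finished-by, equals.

during

beta = [Wed 15:00, Fri 08:00]; theta = [Wed 14:00, Sat 20:00].
Compare endpoints: beta.start > theta.start, beta.start < theta.end, beta.end > theta.start, beta.end < theta.end.
That pattern is 'during'.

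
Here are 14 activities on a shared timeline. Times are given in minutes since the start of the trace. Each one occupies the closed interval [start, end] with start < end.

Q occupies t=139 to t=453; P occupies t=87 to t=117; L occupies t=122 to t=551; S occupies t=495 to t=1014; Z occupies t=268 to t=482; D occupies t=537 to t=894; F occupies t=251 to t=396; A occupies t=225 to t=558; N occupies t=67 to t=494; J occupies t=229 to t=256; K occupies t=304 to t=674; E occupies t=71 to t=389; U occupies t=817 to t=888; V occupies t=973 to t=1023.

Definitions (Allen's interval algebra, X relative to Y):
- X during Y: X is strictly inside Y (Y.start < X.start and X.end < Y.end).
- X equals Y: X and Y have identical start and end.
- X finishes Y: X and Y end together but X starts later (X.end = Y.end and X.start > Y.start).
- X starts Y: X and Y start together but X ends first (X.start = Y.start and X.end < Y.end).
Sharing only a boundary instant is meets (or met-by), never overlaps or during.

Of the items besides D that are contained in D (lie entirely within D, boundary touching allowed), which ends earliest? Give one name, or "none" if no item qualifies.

U

Target D = [t=537, t=894].
A [t=225, t=558] → overlaps → excluded.
E [t=71, t=389] → before → excluded.
F [t=251, t=396] → before → excluded.
J [t=229, t=256] → before → excluded.
K [t=304, t=674] → overlaps → excluded.
L [t=122, t=551] → overlaps → excluded.
N [t=67, t=494] → before → excluded.
P [t=87, t=117] → before → excluded.
Q [t=139, t=453] → before → excluded.
S [t=495, t=1014] → contains → excluded.
U [t=817, t=888] → during → candidate.
V [t=973, t=1023] → after → excluded.
Z [t=268, t=482] → before → excluded.
Among candidates, earliest end is t=888 → U.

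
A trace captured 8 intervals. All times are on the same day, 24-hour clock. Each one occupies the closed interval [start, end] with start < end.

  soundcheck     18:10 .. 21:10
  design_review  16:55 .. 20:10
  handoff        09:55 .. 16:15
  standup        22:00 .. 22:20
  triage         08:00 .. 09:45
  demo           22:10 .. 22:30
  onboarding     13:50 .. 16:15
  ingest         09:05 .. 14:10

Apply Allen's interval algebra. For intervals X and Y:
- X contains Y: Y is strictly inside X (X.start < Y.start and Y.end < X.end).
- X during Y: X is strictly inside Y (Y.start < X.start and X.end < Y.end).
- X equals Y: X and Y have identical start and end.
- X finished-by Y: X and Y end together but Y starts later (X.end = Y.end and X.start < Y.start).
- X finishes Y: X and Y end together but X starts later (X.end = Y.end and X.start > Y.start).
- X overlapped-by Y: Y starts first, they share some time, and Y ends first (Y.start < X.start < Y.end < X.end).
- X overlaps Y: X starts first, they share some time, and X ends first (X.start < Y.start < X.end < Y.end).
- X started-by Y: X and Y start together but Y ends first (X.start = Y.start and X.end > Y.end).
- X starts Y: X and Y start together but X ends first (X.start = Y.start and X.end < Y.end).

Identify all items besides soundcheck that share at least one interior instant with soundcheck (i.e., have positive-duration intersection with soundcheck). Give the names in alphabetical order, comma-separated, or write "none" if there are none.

Target soundcheck = [18:10, 21:10].
demo [22:10, 22:30] → after → no.
design_review [16:55, 20:10] → overlaps → yes.
handoff [09:55, 16:15] → before → no.
ingest [09:05, 14:10] → before → no.
onboarding [13:50, 16:15] → before → no.
standup [22:00, 22:20] → after → no.
triage [08:00, 09:45] → before → no.
Result: design_review.

design_review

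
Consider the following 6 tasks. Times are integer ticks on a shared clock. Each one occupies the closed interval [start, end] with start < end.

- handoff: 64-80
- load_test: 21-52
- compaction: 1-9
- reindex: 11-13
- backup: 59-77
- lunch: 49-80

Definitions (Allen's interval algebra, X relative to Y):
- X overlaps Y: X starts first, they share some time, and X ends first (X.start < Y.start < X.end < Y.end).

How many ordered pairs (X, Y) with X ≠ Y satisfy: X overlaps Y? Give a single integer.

2

Checking all 30 ordered pairs for relation 'overlaps'; matching pairs in alphabetical order:
(backup, handoff): backup overlaps handoff ✓
(load_test, lunch): load_test overlaps lunch ✓
Count: 2.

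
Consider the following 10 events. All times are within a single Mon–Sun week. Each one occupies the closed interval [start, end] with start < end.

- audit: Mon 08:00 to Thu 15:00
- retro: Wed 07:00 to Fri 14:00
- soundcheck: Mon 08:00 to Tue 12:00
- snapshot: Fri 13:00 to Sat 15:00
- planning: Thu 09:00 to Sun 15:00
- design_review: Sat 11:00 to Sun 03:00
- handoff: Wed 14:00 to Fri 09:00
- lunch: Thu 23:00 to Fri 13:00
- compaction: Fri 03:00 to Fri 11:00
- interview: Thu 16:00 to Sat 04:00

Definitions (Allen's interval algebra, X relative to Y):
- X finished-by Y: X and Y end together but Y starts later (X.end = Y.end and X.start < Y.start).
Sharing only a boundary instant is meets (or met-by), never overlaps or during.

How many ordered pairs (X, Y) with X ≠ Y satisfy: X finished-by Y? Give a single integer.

0

Checking all 90 ordered pairs for relation 'finished-by'; matching pairs in alphabetical order:
No pair satisfies it.
Count: 0.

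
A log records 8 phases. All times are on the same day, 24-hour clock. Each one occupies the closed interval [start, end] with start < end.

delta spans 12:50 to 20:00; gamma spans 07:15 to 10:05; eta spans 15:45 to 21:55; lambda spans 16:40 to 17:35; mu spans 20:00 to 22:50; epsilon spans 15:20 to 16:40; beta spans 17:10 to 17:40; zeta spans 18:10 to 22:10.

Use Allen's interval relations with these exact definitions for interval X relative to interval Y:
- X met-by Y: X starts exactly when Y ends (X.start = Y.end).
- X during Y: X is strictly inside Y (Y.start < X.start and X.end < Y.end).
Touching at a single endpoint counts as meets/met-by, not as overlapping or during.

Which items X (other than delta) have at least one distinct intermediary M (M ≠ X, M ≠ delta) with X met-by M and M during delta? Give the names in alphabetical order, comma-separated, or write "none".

Target delta = [12:50, 20:00].
Intermediaries M with M during delta: beta, epsilon, lambda.
Via beta — items with X met-by beta: none.
Via epsilon — items with X met-by epsilon: lambda.
Via lambda — items with X met-by lambda: none.
Union: lambda.

lambda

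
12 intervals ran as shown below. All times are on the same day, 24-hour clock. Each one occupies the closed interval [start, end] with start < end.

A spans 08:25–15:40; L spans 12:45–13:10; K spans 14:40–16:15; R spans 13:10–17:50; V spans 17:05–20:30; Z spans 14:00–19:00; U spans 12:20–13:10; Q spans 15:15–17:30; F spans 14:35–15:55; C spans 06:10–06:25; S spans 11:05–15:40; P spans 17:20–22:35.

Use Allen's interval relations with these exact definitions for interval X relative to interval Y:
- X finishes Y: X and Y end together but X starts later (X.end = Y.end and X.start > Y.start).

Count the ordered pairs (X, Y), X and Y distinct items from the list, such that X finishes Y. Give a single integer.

2

Checking all 132 ordered pairs for relation 'finishes'; matching pairs in alphabetical order:
(L, U): L finishes U ✓
(S, A): S finishes A ✓
Count: 2.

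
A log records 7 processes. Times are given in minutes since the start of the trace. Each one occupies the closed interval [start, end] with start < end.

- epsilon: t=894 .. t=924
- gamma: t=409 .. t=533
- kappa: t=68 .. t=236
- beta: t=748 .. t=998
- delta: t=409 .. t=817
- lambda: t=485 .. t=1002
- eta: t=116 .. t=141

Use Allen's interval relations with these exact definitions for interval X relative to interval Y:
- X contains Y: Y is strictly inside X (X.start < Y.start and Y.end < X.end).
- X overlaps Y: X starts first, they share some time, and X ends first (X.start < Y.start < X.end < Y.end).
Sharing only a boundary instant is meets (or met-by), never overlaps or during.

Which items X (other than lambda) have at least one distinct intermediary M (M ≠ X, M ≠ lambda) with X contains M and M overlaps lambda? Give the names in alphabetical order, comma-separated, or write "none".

none

Target lambda = [t=485, t=1002].
Intermediaries M with M overlaps lambda: delta, gamma.
Via delta — items with X contains delta: none.
Via gamma — items with X contains gamma: none.
Union: none.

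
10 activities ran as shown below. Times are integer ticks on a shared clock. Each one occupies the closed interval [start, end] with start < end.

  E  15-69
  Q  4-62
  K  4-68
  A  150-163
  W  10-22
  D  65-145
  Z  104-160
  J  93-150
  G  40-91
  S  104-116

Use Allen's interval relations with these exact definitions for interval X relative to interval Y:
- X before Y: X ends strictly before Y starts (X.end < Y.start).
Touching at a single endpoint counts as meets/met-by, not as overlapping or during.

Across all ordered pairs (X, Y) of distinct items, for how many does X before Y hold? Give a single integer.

Checking all 90 ordered pairs for relation 'before'; matching pairs in alphabetical order:
(D, A): D before A ✓
(E, A): E before A ✓
(E, J): E before J ✓
(E, S): E before S ✓
(E, Z): E before Z ✓
(G, A): G before A ✓
(G, J): G before J ✓
(G, S): G before S ✓
(G, Z): G before Z ✓
(K, A): K before A ✓
(K, J): K before J ✓
(K, S): K before S ✓
(K, Z): K before Z ✓
(Q, A): Q before A ✓
(Q, D): Q before D ✓
(Q, J): Q before J ✓
(Q, S): Q before S ✓
(Q, Z): Q before Z ✓
(S, A): S before A ✓
(W, A): W before A ✓
(W, D): W before D ✓
(W, G): W before G ✓
(W, J): W before J ✓
(W, S): W before S ✓
... plus 1 further pairs not listed.
Count: 25.

25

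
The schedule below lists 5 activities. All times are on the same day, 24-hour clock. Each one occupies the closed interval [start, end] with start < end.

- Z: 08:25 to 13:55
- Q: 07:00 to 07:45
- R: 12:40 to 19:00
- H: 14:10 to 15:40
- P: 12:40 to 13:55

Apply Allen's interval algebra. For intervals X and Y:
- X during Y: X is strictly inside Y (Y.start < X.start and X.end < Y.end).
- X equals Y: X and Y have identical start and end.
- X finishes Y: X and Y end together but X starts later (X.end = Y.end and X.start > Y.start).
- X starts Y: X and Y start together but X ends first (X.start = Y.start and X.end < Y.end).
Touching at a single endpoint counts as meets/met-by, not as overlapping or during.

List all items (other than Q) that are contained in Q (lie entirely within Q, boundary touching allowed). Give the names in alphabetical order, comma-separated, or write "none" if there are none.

Target Q = [07:00, 07:45].
H [14:10, 15:40] → after → no.
P [12:40, 13:55] → after → no.
R [12:40, 19:00] → after → no.
Z [08:25, 13:55] → after → no.
Result: none.

none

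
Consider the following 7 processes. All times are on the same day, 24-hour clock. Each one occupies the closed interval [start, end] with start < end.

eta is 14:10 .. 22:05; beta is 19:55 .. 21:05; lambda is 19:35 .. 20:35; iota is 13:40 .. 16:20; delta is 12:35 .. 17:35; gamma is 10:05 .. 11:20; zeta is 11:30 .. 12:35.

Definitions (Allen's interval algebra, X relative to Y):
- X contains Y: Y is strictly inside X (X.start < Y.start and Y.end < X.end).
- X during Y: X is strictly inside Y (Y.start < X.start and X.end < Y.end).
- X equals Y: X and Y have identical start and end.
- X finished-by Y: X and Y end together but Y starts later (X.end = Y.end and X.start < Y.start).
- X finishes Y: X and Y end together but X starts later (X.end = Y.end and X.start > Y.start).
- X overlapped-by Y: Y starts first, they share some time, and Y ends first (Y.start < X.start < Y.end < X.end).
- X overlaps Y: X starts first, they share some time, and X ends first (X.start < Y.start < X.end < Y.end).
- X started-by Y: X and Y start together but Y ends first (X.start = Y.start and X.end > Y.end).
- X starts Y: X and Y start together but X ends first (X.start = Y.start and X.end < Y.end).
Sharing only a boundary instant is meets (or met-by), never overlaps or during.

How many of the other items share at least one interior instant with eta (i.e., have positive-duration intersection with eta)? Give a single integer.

Target eta = [14:10, 22:05].
beta [19:55, 21:05] → during → counts.
delta [12:35, 17:35] → overlaps → counts.
gamma [10:05, 11:20] → before → no.
iota [13:40, 16:20] → overlaps → counts.
lambda [19:35, 20:35] → during → counts.
zeta [11:30, 12:35] → before → no.
Total: 4.

4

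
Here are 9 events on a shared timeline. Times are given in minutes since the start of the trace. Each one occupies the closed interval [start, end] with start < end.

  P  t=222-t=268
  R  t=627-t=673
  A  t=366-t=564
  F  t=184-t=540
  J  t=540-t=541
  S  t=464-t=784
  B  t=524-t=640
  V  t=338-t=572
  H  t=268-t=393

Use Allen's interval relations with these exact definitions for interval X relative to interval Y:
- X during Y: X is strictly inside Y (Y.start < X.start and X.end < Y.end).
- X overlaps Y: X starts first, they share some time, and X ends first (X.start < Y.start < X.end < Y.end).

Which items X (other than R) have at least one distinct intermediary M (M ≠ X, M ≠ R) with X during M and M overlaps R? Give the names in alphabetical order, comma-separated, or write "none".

Target R = [t=627, t=673].
Intermediaries M with M overlaps R: B.
Via B — items with X during B: J.
Union: J.

J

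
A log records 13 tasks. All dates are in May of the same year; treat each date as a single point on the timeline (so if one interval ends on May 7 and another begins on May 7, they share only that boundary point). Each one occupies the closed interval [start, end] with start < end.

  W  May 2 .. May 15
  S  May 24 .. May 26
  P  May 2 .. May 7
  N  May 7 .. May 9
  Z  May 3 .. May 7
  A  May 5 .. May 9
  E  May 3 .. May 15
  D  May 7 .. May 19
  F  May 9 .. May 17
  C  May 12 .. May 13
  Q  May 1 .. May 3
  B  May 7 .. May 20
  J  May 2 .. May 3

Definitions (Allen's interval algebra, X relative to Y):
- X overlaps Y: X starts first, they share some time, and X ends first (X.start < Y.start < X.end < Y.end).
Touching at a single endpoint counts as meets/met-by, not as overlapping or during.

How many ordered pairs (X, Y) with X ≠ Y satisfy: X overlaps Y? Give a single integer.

Checking all 156 ordered pairs for relation 'overlaps'; matching pairs in alphabetical order:
(A, B): A overlaps B ✓
(A, D): A overlaps D ✓
(E, B): E overlaps B ✓
(E, D): E overlaps D ✓
(E, F): E overlaps F ✓
(P, A): P overlaps A ✓
(P, E): P overlaps E ✓
(Q, P): Q overlaps P ✓
(Q, W): Q overlaps W ✓
(W, B): W overlaps B ✓
(W, D): W overlaps D ✓
(W, F): W overlaps F ✓
(Z, A): Z overlaps A ✓
Count: 13.

13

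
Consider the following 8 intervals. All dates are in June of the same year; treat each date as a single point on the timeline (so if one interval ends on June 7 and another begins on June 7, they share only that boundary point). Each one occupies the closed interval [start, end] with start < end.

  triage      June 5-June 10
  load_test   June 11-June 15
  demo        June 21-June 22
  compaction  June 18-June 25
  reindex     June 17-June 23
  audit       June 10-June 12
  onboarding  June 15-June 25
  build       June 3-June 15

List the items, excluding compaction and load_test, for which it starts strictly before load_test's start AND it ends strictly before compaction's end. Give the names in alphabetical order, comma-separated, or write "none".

Conditions: its start is strictly before load_test's start (X.start < June 11) AND its end is strictly before compaction's end (X.end < June 25).
audit: start June 10 < June 11? ✓; end June 12 < June 25? ✓ → yes.
build: start June 3 < June 11? ✓; end June 15 < June 25? ✓ → yes.
demo: start June 21 < June 11? ✗; end June 22 < June 25? ✓ → no.
onboarding: start June 15 < June 11? ✗; end June 25 < June 25? ✗ → no.
reindex: start June 17 < June 11? ✗; end June 23 < June 25? ✓ → no.
triage: start June 5 < June 11? ✓; end June 10 < June 25? ✓ → yes.
Result: audit, build, triage.

audit, build, triage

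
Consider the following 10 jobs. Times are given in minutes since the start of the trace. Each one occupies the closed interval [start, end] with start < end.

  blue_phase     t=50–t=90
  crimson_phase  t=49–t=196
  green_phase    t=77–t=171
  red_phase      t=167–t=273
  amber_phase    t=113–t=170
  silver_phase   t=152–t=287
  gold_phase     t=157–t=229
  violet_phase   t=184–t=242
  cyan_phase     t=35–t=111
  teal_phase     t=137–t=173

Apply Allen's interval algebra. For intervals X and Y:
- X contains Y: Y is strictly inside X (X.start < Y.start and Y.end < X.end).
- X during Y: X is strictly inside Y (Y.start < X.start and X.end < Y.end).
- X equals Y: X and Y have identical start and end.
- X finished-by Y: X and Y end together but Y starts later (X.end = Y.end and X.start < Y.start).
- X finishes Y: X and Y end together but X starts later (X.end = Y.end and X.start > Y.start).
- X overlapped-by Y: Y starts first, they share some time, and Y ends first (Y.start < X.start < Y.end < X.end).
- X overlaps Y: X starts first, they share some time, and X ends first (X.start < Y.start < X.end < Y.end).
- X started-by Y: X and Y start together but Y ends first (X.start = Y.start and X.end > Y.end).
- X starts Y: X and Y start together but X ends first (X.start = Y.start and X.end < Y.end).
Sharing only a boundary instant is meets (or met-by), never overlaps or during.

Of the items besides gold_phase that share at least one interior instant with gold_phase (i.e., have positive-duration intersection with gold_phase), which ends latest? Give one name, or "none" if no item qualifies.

silver_phase

Target gold_phase = [t=157, t=229].
amber_phase [t=113, t=170] → overlaps → candidate.
blue_phase [t=50, t=90] → before → excluded.
crimson_phase [t=49, t=196] → overlaps → candidate.
cyan_phase [t=35, t=111] → before → excluded.
green_phase [t=77, t=171] → overlaps → candidate.
red_phase [t=167, t=273] → overlapped-by → candidate.
silver_phase [t=152, t=287] → contains → candidate.
teal_phase [t=137, t=173] → overlaps → candidate.
violet_phase [t=184, t=242] → overlapped-by → candidate.
Among candidates, latest end is t=287 → silver_phase.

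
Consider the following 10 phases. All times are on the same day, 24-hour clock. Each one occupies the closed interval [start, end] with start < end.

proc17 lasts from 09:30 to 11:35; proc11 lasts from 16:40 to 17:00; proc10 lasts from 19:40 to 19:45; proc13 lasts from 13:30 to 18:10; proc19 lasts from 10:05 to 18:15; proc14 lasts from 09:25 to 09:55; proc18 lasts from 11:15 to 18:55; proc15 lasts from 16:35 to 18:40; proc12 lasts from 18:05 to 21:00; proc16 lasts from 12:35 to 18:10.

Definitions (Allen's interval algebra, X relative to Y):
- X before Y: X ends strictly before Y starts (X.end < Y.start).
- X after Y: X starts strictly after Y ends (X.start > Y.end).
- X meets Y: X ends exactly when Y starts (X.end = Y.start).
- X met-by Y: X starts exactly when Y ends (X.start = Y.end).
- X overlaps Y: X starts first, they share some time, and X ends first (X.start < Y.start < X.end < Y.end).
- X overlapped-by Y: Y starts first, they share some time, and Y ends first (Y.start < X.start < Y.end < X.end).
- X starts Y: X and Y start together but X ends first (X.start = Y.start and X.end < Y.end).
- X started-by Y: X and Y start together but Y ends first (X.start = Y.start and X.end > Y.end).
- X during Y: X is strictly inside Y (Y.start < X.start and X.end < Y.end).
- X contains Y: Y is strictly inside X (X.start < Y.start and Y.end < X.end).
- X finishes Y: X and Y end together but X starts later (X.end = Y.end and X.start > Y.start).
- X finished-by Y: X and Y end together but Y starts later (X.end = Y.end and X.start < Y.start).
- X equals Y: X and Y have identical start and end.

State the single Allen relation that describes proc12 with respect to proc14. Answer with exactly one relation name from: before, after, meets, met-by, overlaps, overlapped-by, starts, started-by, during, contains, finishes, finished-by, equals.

after

proc12 = [18:05, 21:00]; proc14 = [09:25, 09:55].
Compare endpoints: proc12.start > proc14.start, proc12.start > proc14.end, proc12.end > proc14.start, proc12.end > proc14.end.
That pattern is 'after'.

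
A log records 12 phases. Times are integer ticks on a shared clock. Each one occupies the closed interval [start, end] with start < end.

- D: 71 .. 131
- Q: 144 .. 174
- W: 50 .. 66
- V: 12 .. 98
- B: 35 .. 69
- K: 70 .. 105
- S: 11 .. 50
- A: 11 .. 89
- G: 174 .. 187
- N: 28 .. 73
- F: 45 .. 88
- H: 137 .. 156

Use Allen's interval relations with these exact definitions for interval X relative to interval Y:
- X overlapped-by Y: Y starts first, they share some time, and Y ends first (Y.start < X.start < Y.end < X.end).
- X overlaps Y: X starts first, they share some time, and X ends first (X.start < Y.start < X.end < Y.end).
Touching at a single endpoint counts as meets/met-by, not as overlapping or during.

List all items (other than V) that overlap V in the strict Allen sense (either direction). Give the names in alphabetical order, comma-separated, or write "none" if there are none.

Target V = [12, 98].
A [11, 89] → overlaps → yes.
B [35, 69] → during → no.
D [71, 131] → overlapped-by → yes.
F [45, 88] → during → no.
G [174, 187] → after → no.
H [137, 156] → after → no.
K [70, 105] → overlapped-by → yes.
N [28, 73] → during → no.
Q [144, 174] → after → no.
S [11, 50] → overlaps → yes.
W [50, 66] → during → no.
Result: A, D, K, S.

A, D, K, S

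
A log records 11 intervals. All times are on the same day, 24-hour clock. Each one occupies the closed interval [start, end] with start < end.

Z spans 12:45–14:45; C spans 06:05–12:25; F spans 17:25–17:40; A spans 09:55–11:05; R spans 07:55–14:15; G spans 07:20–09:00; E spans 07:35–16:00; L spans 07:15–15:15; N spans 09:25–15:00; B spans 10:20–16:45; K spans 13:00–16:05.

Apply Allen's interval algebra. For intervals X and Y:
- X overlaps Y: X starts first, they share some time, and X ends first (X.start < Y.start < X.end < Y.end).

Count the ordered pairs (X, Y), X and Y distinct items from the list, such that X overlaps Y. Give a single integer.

20

Checking all 110 ordered pairs for relation 'overlaps'; matching pairs in alphabetical order:
(A, B): A overlaps B ✓
(C, B): C overlaps B ✓
(C, E): C overlaps E ✓
(C, L): C overlaps L ✓
(C, N): C overlaps N ✓
(C, R): C overlaps R ✓
(E, B): E overlaps B ✓
(E, K): E overlaps K ✓
(G, E): G overlaps E ✓
(G, R): G overlaps R ✓
(L, B): L overlaps B ✓
(L, E): L overlaps E ✓
(L, K): L overlaps K ✓
(N, B): N overlaps B ✓
(N, K): N overlaps K ✓
(R, B): R overlaps B ✓
(R, K): R overlaps K ✓
(R, N): R overlaps N ✓
(R, Z): R overlaps Z ✓
(Z, K): Z overlaps K ✓
Count: 20.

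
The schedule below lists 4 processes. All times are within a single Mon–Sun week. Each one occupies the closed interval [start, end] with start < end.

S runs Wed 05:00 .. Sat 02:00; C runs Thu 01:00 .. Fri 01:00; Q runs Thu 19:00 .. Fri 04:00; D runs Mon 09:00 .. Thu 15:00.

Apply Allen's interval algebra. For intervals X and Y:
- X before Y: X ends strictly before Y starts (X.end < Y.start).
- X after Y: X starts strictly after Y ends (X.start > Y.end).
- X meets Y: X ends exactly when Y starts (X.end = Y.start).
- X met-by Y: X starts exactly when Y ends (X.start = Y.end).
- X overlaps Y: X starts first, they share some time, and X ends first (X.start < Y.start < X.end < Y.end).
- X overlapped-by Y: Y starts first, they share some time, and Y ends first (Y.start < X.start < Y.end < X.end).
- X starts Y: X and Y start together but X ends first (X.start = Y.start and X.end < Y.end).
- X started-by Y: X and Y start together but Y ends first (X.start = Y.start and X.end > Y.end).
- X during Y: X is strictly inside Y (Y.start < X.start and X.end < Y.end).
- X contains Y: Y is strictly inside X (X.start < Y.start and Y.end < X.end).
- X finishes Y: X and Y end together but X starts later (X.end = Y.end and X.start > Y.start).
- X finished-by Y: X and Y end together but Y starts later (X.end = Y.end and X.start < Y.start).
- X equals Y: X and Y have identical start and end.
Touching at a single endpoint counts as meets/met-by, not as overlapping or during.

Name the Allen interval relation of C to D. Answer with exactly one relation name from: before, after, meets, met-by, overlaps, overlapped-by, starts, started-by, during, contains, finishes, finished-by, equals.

overlapped-by

C = [Thu 01:00, Fri 01:00]; D = [Mon 09:00, Thu 15:00].
Compare endpoints: C.start > D.start, C.start < D.end, C.end > D.start, C.end > D.end.
That pattern is 'overlapped-by'.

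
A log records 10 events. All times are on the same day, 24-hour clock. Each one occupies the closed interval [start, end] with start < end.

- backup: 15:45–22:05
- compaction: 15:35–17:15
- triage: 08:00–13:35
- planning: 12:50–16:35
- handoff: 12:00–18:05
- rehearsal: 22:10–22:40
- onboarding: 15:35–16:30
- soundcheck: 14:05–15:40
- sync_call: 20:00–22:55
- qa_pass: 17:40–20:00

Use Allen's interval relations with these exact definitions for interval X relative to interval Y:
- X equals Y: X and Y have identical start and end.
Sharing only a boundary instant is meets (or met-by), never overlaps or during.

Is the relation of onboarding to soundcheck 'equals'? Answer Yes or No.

No

onboarding = [15:35, 16:30], soundcheck = [14:05, 15:40].
Actual relation of onboarding to soundcheck: overlapped-by.
Asked whether 'equals' holds → No.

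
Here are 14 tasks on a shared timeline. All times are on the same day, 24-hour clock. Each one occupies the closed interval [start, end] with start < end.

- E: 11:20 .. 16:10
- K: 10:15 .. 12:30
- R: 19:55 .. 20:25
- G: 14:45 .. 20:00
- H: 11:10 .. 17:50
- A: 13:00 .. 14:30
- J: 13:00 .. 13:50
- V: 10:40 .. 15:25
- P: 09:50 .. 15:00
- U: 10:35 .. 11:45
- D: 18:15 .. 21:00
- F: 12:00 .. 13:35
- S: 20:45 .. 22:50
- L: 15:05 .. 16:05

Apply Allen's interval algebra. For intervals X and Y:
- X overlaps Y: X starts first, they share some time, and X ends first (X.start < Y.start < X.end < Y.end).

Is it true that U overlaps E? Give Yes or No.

Yes

U = [10:35, 11:45], E = [11:20, 16:10].
Actual relation of U to E: overlaps.
Asked whether 'overlaps' holds → Yes.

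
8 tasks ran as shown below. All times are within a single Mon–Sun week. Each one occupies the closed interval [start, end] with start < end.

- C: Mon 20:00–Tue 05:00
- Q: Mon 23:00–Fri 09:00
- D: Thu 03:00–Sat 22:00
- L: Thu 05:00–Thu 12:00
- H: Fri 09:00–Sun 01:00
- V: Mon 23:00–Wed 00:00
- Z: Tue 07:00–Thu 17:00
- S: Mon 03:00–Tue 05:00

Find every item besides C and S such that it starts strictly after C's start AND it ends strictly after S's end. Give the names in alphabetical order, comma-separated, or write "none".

D, H, L, Q, V, Z

Conditions: its start is strictly after C's start (X.start > Mon 20:00) AND its end is strictly after S's end (X.end > Tue 05:00).
D: start Thu 03:00 > Mon 20:00? ✓; end Sat 22:00 > Tue 05:00? ✓ → yes.
H: start Fri 09:00 > Mon 20:00? ✓; end Sun 01:00 > Tue 05:00? ✓ → yes.
L: start Thu 05:00 > Mon 20:00? ✓; end Thu 12:00 > Tue 05:00? ✓ → yes.
Q: start Mon 23:00 > Mon 20:00? ✓; end Fri 09:00 > Tue 05:00? ✓ → yes.
V: start Mon 23:00 > Mon 20:00? ✓; end Wed 00:00 > Tue 05:00? ✓ → yes.
Z: start Tue 07:00 > Mon 20:00? ✓; end Thu 17:00 > Tue 05:00? ✓ → yes.
Result: D, H, L, Q, V, Z.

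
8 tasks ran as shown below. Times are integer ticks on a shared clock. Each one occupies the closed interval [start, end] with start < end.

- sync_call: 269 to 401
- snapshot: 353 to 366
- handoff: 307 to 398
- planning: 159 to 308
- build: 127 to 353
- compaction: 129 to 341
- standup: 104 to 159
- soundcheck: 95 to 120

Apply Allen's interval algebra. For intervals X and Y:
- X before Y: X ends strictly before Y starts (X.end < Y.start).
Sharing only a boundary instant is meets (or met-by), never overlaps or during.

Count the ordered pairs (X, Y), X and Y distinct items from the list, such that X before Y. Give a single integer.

11

Checking all 56 ordered pairs for relation 'before'; matching pairs in alphabetical order:
(compaction, snapshot): compaction before snapshot ✓
(planning, snapshot): planning before snapshot ✓
(soundcheck, build): soundcheck before build ✓
(soundcheck, compaction): soundcheck before compaction ✓
(soundcheck, handoff): soundcheck before handoff ✓
(soundcheck, planning): soundcheck before planning ✓
(soundcheck, snapshot): soundcheck before snapshot ✓
(soundcheck, sync_call): soundcheck before sync_call ✓
(standup, handoff): standup before handoff ✓
(standup, snapshot): standup before snapshot ✓
(standup, sync_call): standup before sync_call ✓
Count: 11.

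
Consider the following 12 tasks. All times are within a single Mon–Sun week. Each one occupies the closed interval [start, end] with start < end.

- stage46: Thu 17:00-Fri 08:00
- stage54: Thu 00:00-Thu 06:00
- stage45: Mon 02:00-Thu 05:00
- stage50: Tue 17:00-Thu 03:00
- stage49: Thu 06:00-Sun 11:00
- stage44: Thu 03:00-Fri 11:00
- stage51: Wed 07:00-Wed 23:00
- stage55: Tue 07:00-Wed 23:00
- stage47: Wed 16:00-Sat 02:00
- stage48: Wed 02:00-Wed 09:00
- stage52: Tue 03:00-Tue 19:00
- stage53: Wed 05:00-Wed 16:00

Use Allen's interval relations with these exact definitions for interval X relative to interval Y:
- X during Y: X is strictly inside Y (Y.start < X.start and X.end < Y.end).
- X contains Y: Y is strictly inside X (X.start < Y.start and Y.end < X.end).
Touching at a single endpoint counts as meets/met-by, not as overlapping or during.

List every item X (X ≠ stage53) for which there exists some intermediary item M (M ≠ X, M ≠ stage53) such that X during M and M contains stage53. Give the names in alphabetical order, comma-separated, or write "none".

stage48, stage50, stage51, stage52, stage55

Target stage53 = [Wed 05:00, Wed 16:00].
Intermediaries M with M contains stage53: stage45, stage50, stage55.
Via stage45 — items with X during stage45: stage48, stage50, stage51, stage52, stage55.
Via stage50 — items with X during stage50: stage48, stage51.
Via stage55 — items with X during stage55: stage48.
Union: stage48, stage50, stage51, stage52, stage55.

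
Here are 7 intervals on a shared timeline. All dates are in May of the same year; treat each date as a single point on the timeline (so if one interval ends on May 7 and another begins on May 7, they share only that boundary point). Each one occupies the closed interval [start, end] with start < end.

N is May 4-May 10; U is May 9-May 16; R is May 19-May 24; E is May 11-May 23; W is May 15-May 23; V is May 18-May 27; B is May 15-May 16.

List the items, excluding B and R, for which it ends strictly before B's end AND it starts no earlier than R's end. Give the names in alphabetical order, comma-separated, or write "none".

none

Conditions: its end is strictly before B's end (X.end < May 16) AND its start is no earlier than R's end (X.start >= May 24).
E: end May 23 < May 16? ✗; start May 11 >= May 24? ✗ → no.
N: end May 10 < May 16? ✓; start May 4 >= May 24? ✗ → no.
U: end May 16 < May 16? ✗; start May 9 >= May 24? ✗ → no.
V: end May 27 < May 16? ✗; start May 18 >= May 24? ✗ → no.
W: end May 23 < May 16? ✗; start May 15 >= May 24? ✗ → no.
Result: none.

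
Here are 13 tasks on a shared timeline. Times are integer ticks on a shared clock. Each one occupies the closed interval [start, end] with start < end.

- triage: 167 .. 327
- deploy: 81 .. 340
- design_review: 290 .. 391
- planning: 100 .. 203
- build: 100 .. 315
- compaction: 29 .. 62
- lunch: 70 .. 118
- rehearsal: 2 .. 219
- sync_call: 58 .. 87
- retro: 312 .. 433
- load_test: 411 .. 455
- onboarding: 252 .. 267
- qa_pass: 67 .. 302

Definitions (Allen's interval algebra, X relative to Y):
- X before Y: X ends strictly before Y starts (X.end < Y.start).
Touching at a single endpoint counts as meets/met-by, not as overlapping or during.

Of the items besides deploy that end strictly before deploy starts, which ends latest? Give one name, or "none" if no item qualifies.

Target deploy = [81, 340].
build [100, 315] → during → excluded.
compaction [29, 62] → before → candidate.
design_review [290, 391] → overlapped-by → excluded.
load_test [411, 455] → after → excluded.
lunch [70, 118] → overlaps → excluded.
onboarding [252, 267] → during → excluded.
planning [100, 203] → during → excluded.
qa_pass [67, 302] → overlaps → excluded.
rehearsal [2, 219] → overlaps → excluded.
retro [312, 433] → overlapped-by → excluded.
sync_call [58, 87] → overlaps → excluded.
triage [167, 327] → during → excluded.
Among candidates, latest end is 62 → compaction.

compaction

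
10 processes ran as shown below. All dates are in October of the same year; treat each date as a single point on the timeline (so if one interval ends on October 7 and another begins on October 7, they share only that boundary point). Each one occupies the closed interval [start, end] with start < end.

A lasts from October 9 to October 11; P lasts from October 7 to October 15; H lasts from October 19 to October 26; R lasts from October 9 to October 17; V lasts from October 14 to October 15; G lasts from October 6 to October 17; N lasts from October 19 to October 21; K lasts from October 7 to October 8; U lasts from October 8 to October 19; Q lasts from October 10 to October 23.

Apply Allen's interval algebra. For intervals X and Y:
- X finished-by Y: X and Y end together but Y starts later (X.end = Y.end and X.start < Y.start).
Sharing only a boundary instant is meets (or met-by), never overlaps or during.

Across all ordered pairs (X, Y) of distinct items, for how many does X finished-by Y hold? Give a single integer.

2

Checking all 90 ordered pairs for relation 'finished-by'; matching pairs in alphabetical order:
(G, R): G finished-by R ✓
(P, V): P finished-by V ✓
Count: 2.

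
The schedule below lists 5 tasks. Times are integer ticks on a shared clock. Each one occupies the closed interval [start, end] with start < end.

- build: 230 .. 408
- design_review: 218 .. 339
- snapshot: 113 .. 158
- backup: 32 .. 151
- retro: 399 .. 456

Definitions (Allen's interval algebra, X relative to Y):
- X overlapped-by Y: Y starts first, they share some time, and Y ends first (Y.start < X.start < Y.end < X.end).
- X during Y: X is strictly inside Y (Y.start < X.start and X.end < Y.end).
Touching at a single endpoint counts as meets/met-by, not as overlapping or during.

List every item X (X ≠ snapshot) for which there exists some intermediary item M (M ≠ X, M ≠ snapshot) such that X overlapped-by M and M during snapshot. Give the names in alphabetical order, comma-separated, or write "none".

none

Target snapshot = [113, 158].
Intermediaries M with M during snapshot: none.
Union: none.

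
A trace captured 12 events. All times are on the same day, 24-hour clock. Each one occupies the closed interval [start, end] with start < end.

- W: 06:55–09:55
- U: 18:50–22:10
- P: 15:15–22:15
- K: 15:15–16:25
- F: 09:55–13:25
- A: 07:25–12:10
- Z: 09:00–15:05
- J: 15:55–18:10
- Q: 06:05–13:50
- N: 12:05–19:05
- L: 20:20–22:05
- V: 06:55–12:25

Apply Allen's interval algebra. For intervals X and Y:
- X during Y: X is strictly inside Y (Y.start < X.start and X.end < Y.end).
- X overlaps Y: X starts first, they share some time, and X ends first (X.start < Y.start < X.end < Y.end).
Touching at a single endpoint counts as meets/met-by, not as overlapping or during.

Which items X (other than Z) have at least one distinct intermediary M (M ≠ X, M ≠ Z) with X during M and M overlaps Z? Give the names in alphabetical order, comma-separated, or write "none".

Target Z = [09:00, 15:05].
Intermediaries M with M overlaps Z: A, Q, V, W.
Via A — items with X during A: none.
Via Q — items with X during Q: A, F, V, W.
Via V — items with X during V: A.
Via W — items with X during W: none.
Union: A, F, V, W.

A, F, V, W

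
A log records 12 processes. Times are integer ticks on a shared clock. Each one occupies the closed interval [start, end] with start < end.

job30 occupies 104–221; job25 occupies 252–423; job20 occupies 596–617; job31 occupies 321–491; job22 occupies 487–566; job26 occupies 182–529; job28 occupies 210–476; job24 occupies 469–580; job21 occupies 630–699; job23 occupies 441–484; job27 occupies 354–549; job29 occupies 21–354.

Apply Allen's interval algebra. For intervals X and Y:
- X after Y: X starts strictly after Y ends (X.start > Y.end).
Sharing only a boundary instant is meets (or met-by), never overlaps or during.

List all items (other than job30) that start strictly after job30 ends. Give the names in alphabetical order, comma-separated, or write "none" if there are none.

Target job30 = [104, 221].
job20 [596, 617] → after → yes.
job21 [630, 699] → after → yes.
job22 [487, 566] → after → yes.
job23 [441, 484] → after → yes.
job24 [469, 580] → after → yes.
job25 [252, 423] → after → yes.
job26 [182, 529] → overlapped-by → no.
job27 [354, 549] → after → yes.
job28 [210, 476] → overlapped-by → no.
job29 [21, 354] → contains → no.
job31 [321, 491] → after → yes.
Result: job20, job21, job22, job23, job24, job25, job27, job31.

job20, job21, job22, job23, job24, job25, job27, job31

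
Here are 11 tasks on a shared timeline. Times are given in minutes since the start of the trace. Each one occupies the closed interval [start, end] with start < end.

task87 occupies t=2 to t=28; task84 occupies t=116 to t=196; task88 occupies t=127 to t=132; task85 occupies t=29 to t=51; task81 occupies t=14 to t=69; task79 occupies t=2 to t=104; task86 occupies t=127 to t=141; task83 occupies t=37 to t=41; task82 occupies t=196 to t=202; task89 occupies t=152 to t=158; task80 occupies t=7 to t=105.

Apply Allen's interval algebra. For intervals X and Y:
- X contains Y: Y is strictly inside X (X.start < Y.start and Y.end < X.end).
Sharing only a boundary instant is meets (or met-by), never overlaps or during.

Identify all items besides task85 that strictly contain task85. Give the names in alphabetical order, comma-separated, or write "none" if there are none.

Target task85 = [t=29, t=51].
task79 [t=2, t=104] → contains → yes.
task80 [t=7, t=105] → contains → yes.
task81 [t=14, t=69] → contains → yes.
task82 [t=196, t=202] → after → no.
task83 [t=37, t=41] → during → no.
task84 [t=116, t=196] → after → no.
task86 [t=127, t=141] → after → no.
task87 [t=2, t=28] → before → no.
task88 [t=127, t=132] → after → no.
task89 [t=152, t=158] → after → no.
Result: task79, task80, task81.

task79, task80, task81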